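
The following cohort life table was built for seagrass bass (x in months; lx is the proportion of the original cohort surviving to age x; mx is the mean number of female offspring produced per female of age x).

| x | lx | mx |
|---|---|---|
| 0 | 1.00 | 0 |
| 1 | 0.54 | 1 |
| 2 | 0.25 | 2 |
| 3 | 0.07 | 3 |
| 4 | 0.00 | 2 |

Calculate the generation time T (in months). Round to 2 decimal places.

lx·mx: 0, 0.54, 0.5, 0.21, 0 → R0 = 1.25
x·lx·mx: 0, 0.54, 1, 0.63, 0 → Σ = 2.17
T = 2.17 / 1.25 = 1.736 → 1.74

1.74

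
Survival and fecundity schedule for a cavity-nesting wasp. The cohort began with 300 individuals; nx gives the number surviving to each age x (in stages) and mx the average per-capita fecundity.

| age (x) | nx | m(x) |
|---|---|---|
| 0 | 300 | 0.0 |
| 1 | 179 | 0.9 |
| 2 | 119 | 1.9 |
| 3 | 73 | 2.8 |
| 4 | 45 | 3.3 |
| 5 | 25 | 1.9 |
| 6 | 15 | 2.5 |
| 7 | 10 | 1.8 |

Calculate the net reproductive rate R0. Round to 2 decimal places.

lx = nx/n0 = nx/300: 1, 0.59667…, 0.39667…, 0.24333…, 0.15, 0.08333…, 0.05, 0.03333…
lx·mx by age: 0, 0.537…, 0.753667…, 0.681333…, 0.495, 0.158333…, 0.125, 0.06…
R0 = Σ lx·mx = 2.810333… → 2.81

2.81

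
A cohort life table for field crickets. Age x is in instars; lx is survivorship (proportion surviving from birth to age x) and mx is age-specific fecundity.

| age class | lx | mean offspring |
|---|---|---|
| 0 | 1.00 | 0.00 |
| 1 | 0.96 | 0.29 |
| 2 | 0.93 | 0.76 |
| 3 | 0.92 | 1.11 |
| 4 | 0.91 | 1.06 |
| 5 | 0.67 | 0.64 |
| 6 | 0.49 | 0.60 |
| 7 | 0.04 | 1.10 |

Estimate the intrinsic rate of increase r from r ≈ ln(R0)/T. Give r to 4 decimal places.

R0 = Σ lx·mx = 0 + 0.2784 + 0.7068 + 1.0212 + 0.9646 + 0.4288 + 0.294 + 0.044 = 3.7378
Σ x·lx·mx = 12.83; T = 12.83/3.7378 = 3.4325…
r ≈ ln(R0)/T = ln(3.7378)/3.4325… = 0.384122… → 0.3841

0.3841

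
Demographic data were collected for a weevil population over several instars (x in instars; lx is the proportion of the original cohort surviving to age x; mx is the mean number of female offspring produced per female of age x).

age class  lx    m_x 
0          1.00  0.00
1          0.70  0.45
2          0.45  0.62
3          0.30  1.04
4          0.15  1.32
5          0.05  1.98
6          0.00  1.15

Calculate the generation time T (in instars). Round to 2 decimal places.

lx·mx: 0, 0.315, 0.279, 0.312, 0.198, 0.099, 0 → R0 = 1.203
x·lx·mx: 0, 0.315, 0.558, 0.936, 0.792, 0.495, 0 → Σ = 3.096
T = 3.096 / 1.203 = 2.573566… → 2.57

2.57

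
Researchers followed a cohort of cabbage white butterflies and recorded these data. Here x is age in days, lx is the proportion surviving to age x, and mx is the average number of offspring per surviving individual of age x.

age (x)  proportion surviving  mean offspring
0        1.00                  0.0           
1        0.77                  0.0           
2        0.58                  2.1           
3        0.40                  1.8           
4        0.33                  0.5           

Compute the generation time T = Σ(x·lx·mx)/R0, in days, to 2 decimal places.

2.50

lx·mx: 0, 0, 1.218, 0.72, 0.165 → R0 = 2.103
x·lx·mx: 0, 0, 2.436, 2.16, 0.66 → Σ = 5.256
T = 5.256 / 2.103 = 2.499287… → 2.50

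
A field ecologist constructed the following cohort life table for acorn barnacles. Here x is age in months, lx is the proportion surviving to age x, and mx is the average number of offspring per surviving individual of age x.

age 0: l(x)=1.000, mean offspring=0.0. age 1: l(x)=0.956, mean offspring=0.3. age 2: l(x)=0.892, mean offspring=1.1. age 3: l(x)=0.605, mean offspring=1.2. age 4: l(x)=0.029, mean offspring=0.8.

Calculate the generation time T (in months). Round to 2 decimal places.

lx·mx: 0, 0.2868, 0.9812, 0.726, 0.0232 → R0 = 2.0172
x·lx·mx: 0, 0.2868, 1.9624, 2.178, 0.0928 → Σ = 4.52
T = 4.52 / 2.0172 = 2.24073… → 2.24

2.24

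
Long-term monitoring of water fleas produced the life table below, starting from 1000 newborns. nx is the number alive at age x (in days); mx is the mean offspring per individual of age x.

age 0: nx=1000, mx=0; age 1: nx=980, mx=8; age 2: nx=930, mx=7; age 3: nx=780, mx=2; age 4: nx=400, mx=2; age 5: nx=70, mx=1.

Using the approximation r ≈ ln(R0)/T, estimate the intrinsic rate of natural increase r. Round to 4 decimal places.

1.6268

lx = nx/n0 = nx/1000: 1, 0.98, 0.93, 0.78, 0.4, 0.07
R0 = Σ lx·mx = 0 + 7.84 + 6.51 + 1.56 + 0.8 + 0.07 = 16.78
Σ x·lx·mx = 29.09; T = 29.09/16.78 = 1.73361…
r ≈ ln(R0)/T = ln(16.78)/1.73361… = 1.62677… → 1.6268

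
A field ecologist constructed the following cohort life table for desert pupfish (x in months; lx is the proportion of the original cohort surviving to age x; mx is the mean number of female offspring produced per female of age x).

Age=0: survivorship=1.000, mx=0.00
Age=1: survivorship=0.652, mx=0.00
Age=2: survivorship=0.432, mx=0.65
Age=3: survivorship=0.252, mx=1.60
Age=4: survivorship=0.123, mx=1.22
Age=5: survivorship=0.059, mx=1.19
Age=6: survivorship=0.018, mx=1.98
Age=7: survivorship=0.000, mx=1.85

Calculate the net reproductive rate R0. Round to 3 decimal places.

lx·mx by age: 0, 0, 0.2808, 0.4032, 0.15006, 0.07021, 0.03564, 0
R0 = Σ lx·mx = 0.93991 → 0.940

0.940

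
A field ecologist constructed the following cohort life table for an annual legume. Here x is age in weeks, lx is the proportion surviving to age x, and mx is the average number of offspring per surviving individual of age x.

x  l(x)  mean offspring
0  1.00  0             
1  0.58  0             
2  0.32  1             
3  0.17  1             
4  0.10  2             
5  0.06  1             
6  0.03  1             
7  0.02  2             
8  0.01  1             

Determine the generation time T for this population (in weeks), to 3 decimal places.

3.361

lx·mx: 0, 0, 0.32, 0.17, 0.2, 0.06, 0.03, 0.04, 0.01 → R0 = 0.83
x·lx·mx: 0, 0, 0.64, 0.51, 0.8, 0.3, 0.18, 0.28, 0.08 → Σ = 2.79
T = 2.79 / 0.83 = 3.361446… → 3.361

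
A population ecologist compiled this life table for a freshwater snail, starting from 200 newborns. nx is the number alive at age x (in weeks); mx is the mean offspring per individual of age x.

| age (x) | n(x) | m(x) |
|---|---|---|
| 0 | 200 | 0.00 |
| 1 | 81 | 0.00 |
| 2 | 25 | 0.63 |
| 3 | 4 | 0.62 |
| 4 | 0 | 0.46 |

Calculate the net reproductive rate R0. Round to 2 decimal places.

0.09

lx = nx/n0 = nx/200: 1, 0.405, 0.125, 0.02, 0
lx·mx by age: 0, 0, 0.07875, 0.0124, 0
R0 = Σ lx·mx = 0.09115 → 0.09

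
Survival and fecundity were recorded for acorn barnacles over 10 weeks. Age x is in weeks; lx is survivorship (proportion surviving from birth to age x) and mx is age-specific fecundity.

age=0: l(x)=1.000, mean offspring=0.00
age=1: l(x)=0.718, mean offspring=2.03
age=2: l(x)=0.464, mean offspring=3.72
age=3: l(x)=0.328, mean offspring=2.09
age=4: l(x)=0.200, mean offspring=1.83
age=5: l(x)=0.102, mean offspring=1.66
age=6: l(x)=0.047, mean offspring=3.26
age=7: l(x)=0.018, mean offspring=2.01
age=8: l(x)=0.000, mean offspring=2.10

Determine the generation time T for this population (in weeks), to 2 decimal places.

lx·mx: 0, 1.45754, 1.72608, 0.68552, 0.366, 0.16932, 0.15322, 0.03618, 0 → R0 = 4.59386
x·lx·mx: 0, 1.45754, 3.45216, 2.05656, 1.464, 0.8466, 0.91932, 0.25326, 0 → Σ = 10.44944
T = 10.44944 / 4.59386 = 2.274654… → 2.27

2.27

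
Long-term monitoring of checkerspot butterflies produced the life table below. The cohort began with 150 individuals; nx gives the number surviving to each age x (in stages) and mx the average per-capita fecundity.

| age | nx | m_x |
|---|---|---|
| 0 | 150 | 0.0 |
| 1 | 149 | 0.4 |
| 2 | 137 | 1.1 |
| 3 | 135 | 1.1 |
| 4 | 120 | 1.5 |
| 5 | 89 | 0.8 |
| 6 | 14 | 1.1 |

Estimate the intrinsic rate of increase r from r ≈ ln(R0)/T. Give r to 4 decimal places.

0.4521

lx = nx/n0 = nx/150: 1, 0.99333…, 0.91333…, 0.9, 0.8, 0.59333…, 0.09333…
R0 = Σ lx·mx = 0 + 0.39733… + 1.00467… + 0.99 + 1.2 + 0.47467… + 0.10267… = 4.169333…
Σ x·lx·mx = 13.166…; T = 13.166…/4.169333… = 3.15782…
r ≈ ln(R0)/T = ln(4.169333…)/3.15782… = 0.452134… → 0.4521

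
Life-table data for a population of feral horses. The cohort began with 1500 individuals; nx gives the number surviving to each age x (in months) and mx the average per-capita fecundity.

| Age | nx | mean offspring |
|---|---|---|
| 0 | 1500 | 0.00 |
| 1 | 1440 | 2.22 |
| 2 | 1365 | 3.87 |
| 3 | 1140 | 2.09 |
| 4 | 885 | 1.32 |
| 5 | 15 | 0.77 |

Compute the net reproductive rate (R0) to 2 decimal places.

8.03

lx = nx/n0 = nx/1500: 1, 0.96, 0.91, 0.76, 0.59, 0.01
lx·mx by age: 0, 2.1312, 3.5217, 1.5884, 0.7788, 0.0077
R0 = Σ lx·mx = 8.0278 → 8.03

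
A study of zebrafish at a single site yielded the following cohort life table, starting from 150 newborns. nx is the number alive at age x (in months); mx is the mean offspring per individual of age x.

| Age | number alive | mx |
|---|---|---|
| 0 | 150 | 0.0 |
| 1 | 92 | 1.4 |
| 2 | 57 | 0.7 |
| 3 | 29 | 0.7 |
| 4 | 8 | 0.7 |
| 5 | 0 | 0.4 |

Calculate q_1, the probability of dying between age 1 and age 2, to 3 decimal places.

lx = nx/n0 = nx/150: 1, 0.61333…, 0.38, 0.19333…, 0.05333…, 0
q_1 = (l_1 − l_2) / l_1 = (0.613333… − 0.38) / 0.613333…
     = 0.233333… / 0.613333… = 0.380435… → 0.380

0.380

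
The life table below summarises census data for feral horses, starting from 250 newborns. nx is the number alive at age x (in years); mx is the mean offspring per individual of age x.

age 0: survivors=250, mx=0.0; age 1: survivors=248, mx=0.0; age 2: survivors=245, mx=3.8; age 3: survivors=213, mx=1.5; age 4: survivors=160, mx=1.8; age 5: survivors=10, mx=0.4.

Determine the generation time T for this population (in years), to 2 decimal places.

lx = nx/n0 = nx/250: 1, 0.992, 0.98, 0.852, 0.64, 0.04
lx·mx: 0, 0, 3.724, 1.278, 1.152, 0.016 → R0 = 6.17
x·lx·mx: 0, 0, 7.448, 3.834, 4.608, 0.08 → Σ = 15.97
T = 15.97 / 6.17 = 2.588331… → 2.59

2.59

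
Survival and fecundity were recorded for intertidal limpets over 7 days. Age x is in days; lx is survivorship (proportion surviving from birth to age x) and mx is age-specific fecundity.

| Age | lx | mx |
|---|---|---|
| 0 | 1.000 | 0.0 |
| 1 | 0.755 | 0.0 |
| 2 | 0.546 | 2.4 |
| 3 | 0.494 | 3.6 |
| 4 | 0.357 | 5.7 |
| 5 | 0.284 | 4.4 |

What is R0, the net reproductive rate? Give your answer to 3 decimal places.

lx·mx by age: 0, 0, 1.3104, 1.7784, 2.0349, 1.2496
R0 = Σ lx·mx = 6.3733 → 6.373

6.373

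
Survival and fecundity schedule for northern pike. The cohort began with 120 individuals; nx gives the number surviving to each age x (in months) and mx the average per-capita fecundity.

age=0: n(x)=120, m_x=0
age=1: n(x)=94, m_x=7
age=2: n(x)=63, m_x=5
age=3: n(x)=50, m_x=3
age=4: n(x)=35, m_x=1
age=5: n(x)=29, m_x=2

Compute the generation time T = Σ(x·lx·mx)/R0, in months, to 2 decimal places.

1.78

lx = nx/n0 = nx/120: 1, 0.78333…, 0.525, 0.41667…, 0.29167…, 0.24167…
lx·mx: 0, 5.483333…, 2.625, 1.25…, 0.291667…, 0.483333… → R0 = 10.133333…
x·lx·mx: 0, 5.483333…, 5.25, 3.75…, 1.166667…, 2.416667… → Σ = 18.066667…
T = 18.066667… / 10.133333… = 1.782895… → 1.78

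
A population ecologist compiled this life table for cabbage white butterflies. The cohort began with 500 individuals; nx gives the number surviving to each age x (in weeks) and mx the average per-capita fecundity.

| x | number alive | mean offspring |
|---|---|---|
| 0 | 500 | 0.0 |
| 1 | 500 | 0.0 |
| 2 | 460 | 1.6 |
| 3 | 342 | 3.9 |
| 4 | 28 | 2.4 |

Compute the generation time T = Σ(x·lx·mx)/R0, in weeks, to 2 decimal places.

2.69

lx = nx/n0 = nx/500: 1, 1, 0.92, 0.684, 0.056
lx·mx: 0, 0, 1.472, 2.6676, 0.1344 → R0 = 4.274
x·lx·mx: 0, 0, 2.944, 8.0028, 0.5376 → Σ = 11.4844
T = 11.4844 / 4.274 = 2.687038… → 2.69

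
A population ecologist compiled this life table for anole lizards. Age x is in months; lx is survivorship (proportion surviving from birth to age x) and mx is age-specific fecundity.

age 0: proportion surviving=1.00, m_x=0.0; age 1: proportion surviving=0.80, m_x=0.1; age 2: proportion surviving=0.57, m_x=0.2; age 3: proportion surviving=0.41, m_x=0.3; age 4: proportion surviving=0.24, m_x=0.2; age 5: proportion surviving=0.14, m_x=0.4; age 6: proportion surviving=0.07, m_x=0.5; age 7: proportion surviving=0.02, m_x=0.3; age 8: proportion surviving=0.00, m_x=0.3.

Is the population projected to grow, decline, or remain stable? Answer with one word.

R0 = Σ lx·mx = 0 + 0.08 + 0.114 + 0.123 + 0.048 + 0.056 + 0.035 + 0.006 + 0 = 0.462
R0 < 1, so the population is declining.

declining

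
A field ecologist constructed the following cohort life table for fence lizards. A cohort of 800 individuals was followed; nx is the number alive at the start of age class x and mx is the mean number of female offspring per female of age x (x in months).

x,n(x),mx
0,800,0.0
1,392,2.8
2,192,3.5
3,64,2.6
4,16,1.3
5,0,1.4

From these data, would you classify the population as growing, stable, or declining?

growing

lx = nx/n0 = nx/800: 1, 0.49, 0.24, 0.08, 0.02, 0
R0 = Σ lx·mx = 0 + 1.372 + 0.84 + 0.208 + 0.026 + 0 = 2.446
R0 > 1, so the population is growing.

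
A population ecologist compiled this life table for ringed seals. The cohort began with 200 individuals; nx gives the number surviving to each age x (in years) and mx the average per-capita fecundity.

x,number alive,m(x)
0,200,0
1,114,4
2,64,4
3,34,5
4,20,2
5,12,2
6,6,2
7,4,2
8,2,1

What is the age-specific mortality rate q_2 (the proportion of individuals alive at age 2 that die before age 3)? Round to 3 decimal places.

0.469

lx = nx/n0 = nx/200: 1, 0.57, 0.32, 0.17, 0.1, 0.06, 0.03, 0.02, 0.01
q_2 = (l_2 − l_3) / l_2 = (0.32 − 0.17) / 0.32
     = 0.15 / 0.32 = 0.46875 → 0.469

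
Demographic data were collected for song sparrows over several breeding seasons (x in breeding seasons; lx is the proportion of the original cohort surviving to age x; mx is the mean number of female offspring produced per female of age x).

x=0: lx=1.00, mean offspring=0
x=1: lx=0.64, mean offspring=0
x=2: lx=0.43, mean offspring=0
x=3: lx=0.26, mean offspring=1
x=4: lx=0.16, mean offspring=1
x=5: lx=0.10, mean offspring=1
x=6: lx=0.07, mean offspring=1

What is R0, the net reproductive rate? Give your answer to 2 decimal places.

0.59

lx·mx by age: 0, 0, 0, 0.26, 0.16, 0.1, 0.07
R0 = Σ lx·mx = 0.59 → 0.59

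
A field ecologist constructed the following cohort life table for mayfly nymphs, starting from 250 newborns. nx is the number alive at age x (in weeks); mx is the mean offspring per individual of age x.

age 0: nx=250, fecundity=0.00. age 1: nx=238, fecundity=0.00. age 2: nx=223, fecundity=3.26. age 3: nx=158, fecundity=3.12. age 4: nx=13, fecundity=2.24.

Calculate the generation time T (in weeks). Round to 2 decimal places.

2.44

lx = nx/n0 = nx/250: 1, 0.952, 0.892, 0.632, 0.052
lx·mx: 0, 0, 2.90792, 1.97184, 0.11648 → R0 = 4.99624
x·lx·mx: 0, 0, 5.81584, 5.91552, 0.46592 → Σ = 12.19728
T = 12.19728 / 4.99624 = 2.441292… → 2.44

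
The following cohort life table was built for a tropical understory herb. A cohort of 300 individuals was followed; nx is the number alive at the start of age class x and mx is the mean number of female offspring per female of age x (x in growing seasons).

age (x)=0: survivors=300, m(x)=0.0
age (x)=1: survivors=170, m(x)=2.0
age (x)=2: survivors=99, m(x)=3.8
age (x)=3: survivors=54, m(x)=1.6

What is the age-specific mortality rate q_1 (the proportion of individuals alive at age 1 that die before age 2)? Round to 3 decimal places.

lx = nx/n0 = nx/300: 1, 0.56667…, 0.33, 0.18
q_1 = (l_1 − l_2) / l_1 = (0.566667… − 0.33) / 0.566667…
     = 0.236667… / 0.566667… = 0.417647… → 0.418

0.418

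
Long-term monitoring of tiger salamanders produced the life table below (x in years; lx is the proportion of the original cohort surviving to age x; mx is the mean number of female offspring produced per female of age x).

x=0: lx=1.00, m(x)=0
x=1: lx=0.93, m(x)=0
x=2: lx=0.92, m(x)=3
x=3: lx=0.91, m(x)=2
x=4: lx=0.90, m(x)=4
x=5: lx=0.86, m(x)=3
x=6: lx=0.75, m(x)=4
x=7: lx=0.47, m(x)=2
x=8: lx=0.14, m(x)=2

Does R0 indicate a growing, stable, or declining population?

growing

R0 = Σ lx·mx = 0 + 0 + 2.76 + 1.82 + 3.6 + 2.58 + 3 + 0.94 + 0.28 = 14.98
R0 > 1, so the population is growing.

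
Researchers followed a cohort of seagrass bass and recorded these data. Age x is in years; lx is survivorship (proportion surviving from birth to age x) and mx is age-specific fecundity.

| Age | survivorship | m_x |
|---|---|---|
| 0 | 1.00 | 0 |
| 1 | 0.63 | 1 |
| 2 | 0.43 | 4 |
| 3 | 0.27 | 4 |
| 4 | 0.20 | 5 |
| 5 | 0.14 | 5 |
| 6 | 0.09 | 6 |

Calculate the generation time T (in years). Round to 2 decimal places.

lx·mx: 0, 0.63, 1.72, 1.08, 1, 0.7, 0.54 → R0 = 5.67
x·lx·mx: 0, 0.63, 3.44, 3.24, 4, 3.5, 3.24 → Σ = 18.05
T = 18.05 / 5.67 = 3.183422… → 3.18

3.18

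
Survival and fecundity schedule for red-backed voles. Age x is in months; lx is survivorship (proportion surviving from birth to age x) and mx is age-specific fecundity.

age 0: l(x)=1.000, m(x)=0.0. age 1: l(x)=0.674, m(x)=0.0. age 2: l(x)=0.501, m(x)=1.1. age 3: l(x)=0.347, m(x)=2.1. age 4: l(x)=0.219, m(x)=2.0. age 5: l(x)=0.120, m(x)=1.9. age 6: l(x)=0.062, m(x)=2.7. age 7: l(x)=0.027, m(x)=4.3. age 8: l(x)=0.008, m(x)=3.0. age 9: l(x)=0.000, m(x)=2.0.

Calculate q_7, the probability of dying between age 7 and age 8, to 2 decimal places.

0.70

q_7 = (l_7 − l_8) / l_7 = (0.027 − 0.008) / 0.027
     = 0.019 / 0.027 = 0.703704… → 0.70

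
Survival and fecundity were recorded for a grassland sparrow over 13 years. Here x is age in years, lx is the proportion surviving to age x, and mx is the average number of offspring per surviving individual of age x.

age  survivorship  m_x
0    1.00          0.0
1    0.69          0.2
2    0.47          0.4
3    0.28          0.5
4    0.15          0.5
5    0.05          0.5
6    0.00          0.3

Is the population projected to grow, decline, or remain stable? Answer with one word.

R0 = Σ lx·mx = 0 + 0.138 + 0.188 + 0.14 + 0.075 + 0.025 + 0 = 0.566
R0 < 1, so the population is declining.

declining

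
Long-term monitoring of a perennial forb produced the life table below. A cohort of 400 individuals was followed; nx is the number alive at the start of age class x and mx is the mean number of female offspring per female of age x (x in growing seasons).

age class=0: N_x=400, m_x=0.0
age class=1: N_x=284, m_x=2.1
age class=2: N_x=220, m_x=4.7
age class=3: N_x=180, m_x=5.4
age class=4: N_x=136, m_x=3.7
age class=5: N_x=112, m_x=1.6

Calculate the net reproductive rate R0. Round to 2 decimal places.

lx = nx/n0 = nx/400: 1, 0.71, 0.55, 0.45, 0.34, 0.28
lx·mx by age: 0, 1.491, 2.585, 2.43, 1.258, 0.448
R0 = Σ lx·mx = 8.212 → 8.21

8.21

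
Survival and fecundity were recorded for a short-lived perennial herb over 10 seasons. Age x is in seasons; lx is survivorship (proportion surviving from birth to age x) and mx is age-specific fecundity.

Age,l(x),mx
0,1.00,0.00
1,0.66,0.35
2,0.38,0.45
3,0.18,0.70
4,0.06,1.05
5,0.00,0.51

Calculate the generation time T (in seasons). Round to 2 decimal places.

lx·mx: 0, 0.231, 0.171, 0.126, 0.063, 0 → R0 = 0.591
x·lx·mx: 0, 0.231, 0.342, 0.378, 0.252, 0 → Σ = 1.203
T = 1.203 / 0.591 = 2.035533… → 2.04

2.04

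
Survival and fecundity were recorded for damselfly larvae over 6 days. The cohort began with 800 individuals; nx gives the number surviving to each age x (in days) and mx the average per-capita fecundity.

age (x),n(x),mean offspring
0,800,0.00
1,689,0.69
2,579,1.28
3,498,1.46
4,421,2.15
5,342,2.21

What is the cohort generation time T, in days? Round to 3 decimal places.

3.201

lx = nx/n0 = nx/800: 1, 0.86125, 0.72375, 0.6225, 0.52625, 0.4275
lx·mx: 0, 0.594263…, 0.9264…, 0.90885, 1.131438…, 0.944775 → R0 = 4.505725…
x·lx·mx: 0, 0.594263…, 1.8528…, 2.72655, 4.52575…, 4.723875 → Σ = 14.423238…
T = 14.423238… / 4.505725… = 3.201091… → 3.201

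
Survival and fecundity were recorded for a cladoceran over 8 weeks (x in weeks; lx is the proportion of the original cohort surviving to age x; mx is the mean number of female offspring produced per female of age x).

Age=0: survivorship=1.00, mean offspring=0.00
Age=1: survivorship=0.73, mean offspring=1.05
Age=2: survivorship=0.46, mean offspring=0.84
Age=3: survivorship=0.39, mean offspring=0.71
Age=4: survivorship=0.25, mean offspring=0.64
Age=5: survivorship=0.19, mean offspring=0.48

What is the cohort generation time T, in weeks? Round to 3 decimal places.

2.062

lx·mx: 0, 0.7665, 0.3864, 0.2769, 0.16, 0.0912 → R0 = 1.681
x·lx·mx: 0, 0.7665, 0.7728, 0.8307, 0.64, 0.456 → Σ = 3.466
T = 3.466 / 1.681 = 2.061868… → 2.062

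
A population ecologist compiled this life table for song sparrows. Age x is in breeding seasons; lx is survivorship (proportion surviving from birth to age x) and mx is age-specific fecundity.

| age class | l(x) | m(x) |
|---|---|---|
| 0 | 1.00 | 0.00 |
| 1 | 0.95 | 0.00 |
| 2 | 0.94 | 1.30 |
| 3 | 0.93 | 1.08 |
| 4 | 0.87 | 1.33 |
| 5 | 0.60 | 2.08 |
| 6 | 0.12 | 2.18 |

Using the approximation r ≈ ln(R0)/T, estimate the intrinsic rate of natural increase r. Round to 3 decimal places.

R0 = Σ lx·mx = 0 + 0 + 1.222 + 1.0044 + 1.1571 + 1.248 + 0.2616 = 4.8931
Σ x·lx·mx = 17.8952; T = 17.8952/4.8931 = 3.65723…
r ≈ ln(R0)/T = ln(4.8931)/3.65723… = 0.43416… → 0.434

0.434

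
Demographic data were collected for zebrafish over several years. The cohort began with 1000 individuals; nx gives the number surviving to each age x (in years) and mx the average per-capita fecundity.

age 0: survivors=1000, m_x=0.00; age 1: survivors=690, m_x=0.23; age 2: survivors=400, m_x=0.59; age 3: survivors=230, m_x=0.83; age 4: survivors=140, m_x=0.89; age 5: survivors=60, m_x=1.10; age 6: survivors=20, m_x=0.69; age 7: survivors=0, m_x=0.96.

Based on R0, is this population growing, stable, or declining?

declining

lx = nx/n0 = nx/1000: 1, 0.69, 0.4, 0.23, 0.14, 0.06, 0.02, 0
R0 = Σ lx·mx = 0 + 0.1587 + 0.236 + 0.1909 + 0.1246 + 0.066 + 0.0138 + 0 = 0.79
R0 < 1, so the population is declining.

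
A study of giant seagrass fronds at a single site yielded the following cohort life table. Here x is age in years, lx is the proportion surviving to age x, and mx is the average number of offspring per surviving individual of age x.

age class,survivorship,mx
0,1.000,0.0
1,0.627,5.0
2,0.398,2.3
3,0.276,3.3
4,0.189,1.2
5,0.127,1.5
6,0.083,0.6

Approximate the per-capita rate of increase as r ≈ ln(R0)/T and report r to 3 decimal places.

0.932

R0 = Σ lx·mx = 0 + 3.135 + 0.9154 + 0.9108 + 0.2268 + 0.1905 + 0.0498 = 5.4283
Σ x·lx·mx = 9.8567; T = 9.8567/5.4283 = 1.8158…
r ≈ ln(R0)/T = ln(5.4283)/1.8158… = 0.93162… → 0.932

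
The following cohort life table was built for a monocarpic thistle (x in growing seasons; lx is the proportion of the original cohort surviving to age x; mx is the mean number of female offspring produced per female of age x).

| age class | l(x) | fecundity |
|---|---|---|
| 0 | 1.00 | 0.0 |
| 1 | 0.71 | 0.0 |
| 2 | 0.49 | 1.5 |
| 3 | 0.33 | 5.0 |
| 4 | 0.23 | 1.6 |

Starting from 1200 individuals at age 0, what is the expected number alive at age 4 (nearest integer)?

276

Expected survivors = N0 · l_4 = 1200 × 0.23 = 276 → 276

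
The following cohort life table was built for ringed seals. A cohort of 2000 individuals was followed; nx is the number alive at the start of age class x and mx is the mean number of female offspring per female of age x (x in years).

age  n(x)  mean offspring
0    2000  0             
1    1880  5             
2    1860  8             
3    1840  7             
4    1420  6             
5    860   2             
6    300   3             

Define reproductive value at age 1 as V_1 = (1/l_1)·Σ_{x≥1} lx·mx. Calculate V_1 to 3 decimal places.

lx = nx/n0 = nx/2000: 1, 0.94, 0.93, 0.92, 0.71, 0.43, 0.15
lx·mx for x ≥ 1: 4.7, 7.44, 6.44, 4.26, 0.86, 0.45 → sum = 24.15
V_1 = 24.15 / l_1 = 24.15 / 0.94 = 25.691489… → 25.691

25.691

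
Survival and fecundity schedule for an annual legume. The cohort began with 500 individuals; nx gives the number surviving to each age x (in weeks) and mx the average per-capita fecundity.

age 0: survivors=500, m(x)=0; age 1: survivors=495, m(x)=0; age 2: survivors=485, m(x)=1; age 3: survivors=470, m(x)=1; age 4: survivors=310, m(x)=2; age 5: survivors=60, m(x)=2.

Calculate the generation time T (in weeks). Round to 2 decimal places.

3.22

lx = nx/n0 = nx/500: 1, 0.99, 0.97, 0.94, 0.62, 0.12
lx·mx: 0, 0, 0.97, 0.94, 1.24, 0.24 → R0 = 3.39
x·lx·mx: 0, 0, 1.94, 2.82, 4.96, 1.2 → Σ = 10.92
T = 10.92 / 3.39 = 3.221239… → 3.22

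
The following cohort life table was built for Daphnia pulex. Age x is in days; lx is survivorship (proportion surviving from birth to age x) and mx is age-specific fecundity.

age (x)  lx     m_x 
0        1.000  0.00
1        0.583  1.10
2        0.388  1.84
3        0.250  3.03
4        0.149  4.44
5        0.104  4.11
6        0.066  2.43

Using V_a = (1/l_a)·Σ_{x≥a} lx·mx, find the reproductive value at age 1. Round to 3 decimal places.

lx·mx for x ≥ 1: 0.6413, 0.71392, 0.7575, 0.66156, 0.42744, 0.16038 → sum = 3.3621
V_1 = 3.3621 / l_1 = 3.3621 / 0.583 = 5.766895… → 5.767

5.767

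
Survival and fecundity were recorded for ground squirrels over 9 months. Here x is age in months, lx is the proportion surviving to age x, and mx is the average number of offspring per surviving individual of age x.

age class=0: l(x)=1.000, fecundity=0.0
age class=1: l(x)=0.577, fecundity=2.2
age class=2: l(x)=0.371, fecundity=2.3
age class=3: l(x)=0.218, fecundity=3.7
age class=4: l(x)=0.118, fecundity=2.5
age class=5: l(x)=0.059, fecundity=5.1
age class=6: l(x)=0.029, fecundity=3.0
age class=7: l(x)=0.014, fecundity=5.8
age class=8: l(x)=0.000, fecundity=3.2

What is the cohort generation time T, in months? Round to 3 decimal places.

lx·mx: 0, 1.2694, 0.8533, 0.8066, 0.295, 0.3009, 0.087, 0.0812, 0 → R0 = 3.6934
x·lx·mx: 0, 1.2694, 1.7066, 2.4198, 1.18, 1.5045, 0.522, 0.5684, 0 → Σ = 9.1707
T = 9.1707 / 3.6934 = 2.482997… → 2.483

2.483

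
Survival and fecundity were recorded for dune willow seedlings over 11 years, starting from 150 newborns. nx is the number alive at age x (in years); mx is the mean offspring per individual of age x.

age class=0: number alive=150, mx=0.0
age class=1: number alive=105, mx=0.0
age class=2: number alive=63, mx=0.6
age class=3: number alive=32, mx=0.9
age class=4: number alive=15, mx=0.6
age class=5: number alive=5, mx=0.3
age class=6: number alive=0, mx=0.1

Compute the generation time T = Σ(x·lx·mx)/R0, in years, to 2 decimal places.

lx = nx/n0 = nx/150: 1, 0.7, 0.42, 0.21333…, 0.1, 0.03333…, 0
lx·mx: 0, 0, 0.252, 0.192…, 0.06, 0.01…, 0 → R0 = 0.514…
x·lx·mx: 0, 0, 0.504, 0.576…, 0.24, 0.05…, 0 → Σ = 1.37…
T = 1.37… / 0.514… = 2.66537… → 2.67

2.67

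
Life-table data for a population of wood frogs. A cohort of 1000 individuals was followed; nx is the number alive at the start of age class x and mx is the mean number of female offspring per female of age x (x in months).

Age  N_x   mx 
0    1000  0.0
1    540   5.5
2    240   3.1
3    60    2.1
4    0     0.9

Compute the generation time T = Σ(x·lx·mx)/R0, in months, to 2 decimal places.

1.26

lx = nx/n0 = nx/1000: 1, 0.54, 0.24, 0.06, 0
lx·mx: 0, 2.97, 0.744, 0.126, 0 → R0 = 3.84
x·lx·mx: 0, 2.97, 1.488, 0.378, 0 → Σ = 4.836
T = 4.836 / 3.84 = 1.259375 → 1.26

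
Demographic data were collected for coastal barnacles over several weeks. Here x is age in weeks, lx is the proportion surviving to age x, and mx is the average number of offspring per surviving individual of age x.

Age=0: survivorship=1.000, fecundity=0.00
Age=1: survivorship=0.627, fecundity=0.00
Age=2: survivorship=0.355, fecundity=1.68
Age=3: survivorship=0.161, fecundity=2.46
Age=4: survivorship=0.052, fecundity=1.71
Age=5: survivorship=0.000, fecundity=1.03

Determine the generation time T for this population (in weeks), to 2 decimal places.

2.53

lx·mx: 0, 0, 0.5964, 0.39606, 0.08892, 0 → R0 = 1.08138
x·lx·mx: 0, 0, 1.1928, 1.18818, 0.35568, 0 → Σ = 2.73666
T = 2.73666 / 1.08138 = 2.530711… → 2.53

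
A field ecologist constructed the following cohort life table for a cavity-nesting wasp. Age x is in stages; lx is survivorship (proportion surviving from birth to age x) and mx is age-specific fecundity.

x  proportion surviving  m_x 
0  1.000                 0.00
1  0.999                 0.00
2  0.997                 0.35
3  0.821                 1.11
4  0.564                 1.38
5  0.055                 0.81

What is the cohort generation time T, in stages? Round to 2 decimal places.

lx·mx: 0, 0, 0.34895, 0.91131, 0.77832, 0.04455 → R0 = 2.08313
x·lx·mx: 0, 0, 0.6979, 2.73393, 3.11328, 0.22275 → Σ = 6.76786
T = 6.76786 / 2.08313 = 3.24889… → 3.25

3.25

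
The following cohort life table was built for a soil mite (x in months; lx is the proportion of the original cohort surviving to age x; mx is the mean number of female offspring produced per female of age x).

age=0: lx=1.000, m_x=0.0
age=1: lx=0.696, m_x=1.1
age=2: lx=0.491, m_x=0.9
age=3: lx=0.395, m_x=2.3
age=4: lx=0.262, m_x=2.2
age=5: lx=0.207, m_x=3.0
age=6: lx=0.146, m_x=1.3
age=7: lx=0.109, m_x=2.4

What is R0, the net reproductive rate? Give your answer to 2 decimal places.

3.76

lx·mx by age: 0, 0.7656, 0.4419, 0.9085, 0.5764, 0.621, 0.1898, 0.2616
R0 = Σ lx·mx = 3.7648 → 3.76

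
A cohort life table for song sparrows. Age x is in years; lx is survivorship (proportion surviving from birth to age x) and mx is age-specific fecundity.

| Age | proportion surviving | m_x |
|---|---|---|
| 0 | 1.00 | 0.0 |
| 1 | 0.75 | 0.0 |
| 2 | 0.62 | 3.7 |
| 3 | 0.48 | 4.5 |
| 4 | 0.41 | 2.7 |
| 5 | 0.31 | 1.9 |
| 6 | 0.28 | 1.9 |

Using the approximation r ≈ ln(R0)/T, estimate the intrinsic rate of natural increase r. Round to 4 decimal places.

0.5867

R0 = Σ lx·mx = 0 + 0 + 2.294 + 2.16 + 1.107 + 0.589 + 0.532 = 6.682
Σ x·lx·mx = 21.633; T = 21.633/6.682 = 3.2375…
r ≈ ln(R0)/T = ln(6.682)/3.2375… = 0.586692… → 0.5867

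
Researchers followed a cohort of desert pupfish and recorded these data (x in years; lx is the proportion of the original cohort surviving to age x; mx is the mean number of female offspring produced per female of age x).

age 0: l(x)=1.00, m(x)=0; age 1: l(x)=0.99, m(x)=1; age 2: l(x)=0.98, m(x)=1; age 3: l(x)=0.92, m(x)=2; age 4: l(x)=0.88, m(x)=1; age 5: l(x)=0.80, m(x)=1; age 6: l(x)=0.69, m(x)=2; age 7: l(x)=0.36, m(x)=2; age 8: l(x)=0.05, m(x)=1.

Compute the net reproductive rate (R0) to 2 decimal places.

lx·mx by age: 0, 0.99, 0.98, 1.84, 0.88, 0.8, 1.38, 0.72, 0.05
R0 = Σ lx·mx = 7.64 → 7.64

7.64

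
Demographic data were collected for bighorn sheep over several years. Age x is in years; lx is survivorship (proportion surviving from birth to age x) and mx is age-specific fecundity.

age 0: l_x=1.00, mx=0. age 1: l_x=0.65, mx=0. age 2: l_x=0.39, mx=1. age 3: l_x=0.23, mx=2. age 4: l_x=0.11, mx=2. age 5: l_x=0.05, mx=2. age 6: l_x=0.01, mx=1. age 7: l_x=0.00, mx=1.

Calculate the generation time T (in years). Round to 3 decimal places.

3.051

lx·mx: 0, 0, 0.39, 0.46, 0.22, 0.1, 0.01, 0 → R0 = 1.18
x·lx·mx: 0, 0, 0.78, 1.38, 0.88, 0.5, 0.06, 0 → Σ = 3.6
T = 3.6 / 1.18 = 3.050847… → 3.051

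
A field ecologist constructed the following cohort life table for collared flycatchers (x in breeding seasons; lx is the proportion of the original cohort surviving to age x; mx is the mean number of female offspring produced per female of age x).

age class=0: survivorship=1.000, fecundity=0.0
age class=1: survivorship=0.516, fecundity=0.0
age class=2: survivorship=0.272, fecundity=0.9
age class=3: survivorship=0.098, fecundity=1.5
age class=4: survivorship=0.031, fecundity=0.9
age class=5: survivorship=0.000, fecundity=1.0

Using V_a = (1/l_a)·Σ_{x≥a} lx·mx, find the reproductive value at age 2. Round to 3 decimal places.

lx·mx for x ≥ 2: 0.2448, 0.147, 0.0279, 0 → sum = 0.4197
V_2 = 0.4197 / l_2 = 0.4197 / 0.272 = 1.543015… → 1.543

1.543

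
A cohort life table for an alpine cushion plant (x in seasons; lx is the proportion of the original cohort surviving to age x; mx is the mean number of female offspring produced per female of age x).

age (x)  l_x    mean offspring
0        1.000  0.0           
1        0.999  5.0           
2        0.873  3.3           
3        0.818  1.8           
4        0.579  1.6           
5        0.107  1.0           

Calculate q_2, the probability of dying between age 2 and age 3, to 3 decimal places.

0.063

q_2 = (l_2 − l_3) / l_2 = (0.873 − 0.818) / 0.873
     = 0.055 / 0.873 = 0.063001… → 0.063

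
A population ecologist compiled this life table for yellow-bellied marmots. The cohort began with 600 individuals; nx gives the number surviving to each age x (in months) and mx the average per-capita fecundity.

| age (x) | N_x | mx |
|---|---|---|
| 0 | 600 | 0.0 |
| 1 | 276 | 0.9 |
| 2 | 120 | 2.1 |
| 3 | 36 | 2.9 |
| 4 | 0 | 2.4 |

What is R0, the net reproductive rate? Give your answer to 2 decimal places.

lx = nx/n0 = nx/600: 1, 0.46, 0.2, 0.06, 0
lx·mx by age: 0, 0.414, 0.42, 0.174, 0
R0 = Σ lx·mx = 1.008 → 1.01

1.01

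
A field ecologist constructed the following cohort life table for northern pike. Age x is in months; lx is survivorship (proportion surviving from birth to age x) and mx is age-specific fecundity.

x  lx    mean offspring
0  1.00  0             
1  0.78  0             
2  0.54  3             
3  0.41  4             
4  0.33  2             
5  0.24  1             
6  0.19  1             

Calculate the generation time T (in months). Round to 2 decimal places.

3.02

lx·mx: 0, 0, 1.62, 1.64, 0.66, 0.24, 0.19 → R0 = 4.35
x·lx·mx: 0, 0, 3.24, 4.92, 2.64, 1.2, 1.14 → Σ = 13.14
T = 13.14 / 4.35 = 3.02069… → 3.02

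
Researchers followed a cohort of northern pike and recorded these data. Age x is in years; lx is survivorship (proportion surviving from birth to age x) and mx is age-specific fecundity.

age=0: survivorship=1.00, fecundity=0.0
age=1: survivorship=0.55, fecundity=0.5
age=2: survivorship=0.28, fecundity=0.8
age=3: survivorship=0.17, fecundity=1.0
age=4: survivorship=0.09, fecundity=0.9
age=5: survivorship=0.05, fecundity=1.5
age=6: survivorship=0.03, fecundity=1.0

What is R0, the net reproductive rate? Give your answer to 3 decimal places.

0.855

lx·mx by age: 0, 0.275, 0.224, 0.17, 0.081, 0.075, 0.03
R0 = Σ lx·mx = 0.855 → 0.855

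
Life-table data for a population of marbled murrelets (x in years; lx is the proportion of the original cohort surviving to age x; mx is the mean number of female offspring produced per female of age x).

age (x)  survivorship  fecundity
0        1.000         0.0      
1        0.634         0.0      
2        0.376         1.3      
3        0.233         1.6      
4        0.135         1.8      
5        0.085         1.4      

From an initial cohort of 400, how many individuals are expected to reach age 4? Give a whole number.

54

Expected survivors = N0 · l_4 = 400 × 0.135 = 54 → 54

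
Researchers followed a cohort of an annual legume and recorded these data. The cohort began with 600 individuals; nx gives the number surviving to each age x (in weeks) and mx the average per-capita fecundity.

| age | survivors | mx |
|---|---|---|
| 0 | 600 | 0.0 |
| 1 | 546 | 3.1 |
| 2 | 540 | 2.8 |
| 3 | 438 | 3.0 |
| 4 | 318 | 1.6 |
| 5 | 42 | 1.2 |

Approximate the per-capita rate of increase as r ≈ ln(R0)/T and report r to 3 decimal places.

0.991

lx = nx/n0 = nx/600: 1, 0.91, 0.9, 0.73, 0.53, 0.07
R0 = Σ lx·mx = 0 + 2.821 + 2.52 + 2.19 + 0.848 + 0.084 = 8.463
Σ x·lx·mx = 18.243; T = 18.243/8.463 = 2.15562…
r ≈ ln(R0)/T = ln(8.463)/2.15562… = 0.99076… → 0.991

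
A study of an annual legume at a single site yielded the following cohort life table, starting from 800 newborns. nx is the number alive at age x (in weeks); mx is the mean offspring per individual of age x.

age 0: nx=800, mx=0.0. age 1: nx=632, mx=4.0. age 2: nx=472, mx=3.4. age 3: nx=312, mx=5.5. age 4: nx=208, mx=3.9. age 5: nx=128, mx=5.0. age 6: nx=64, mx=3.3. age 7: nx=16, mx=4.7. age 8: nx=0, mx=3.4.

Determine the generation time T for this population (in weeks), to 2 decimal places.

lx = nx/n0 = nx/800: 1, 0.79, 0.59, 0.39, 0.26, 0.16, 0.08, 0.02, 0
lx·mx: 0, 3.16, 2.006, 2.145, 1.014, 0.8, 0.264, 0.094, 0 → R0 = 9.483
x·lx·mx: 0, 3.16, 4.012, 6.435, 4.056, 4, 1.584, 0.658, 0 → Σ = 23.905
T = 23.905 / 9.483 = 2.520827… → 2.52

2.52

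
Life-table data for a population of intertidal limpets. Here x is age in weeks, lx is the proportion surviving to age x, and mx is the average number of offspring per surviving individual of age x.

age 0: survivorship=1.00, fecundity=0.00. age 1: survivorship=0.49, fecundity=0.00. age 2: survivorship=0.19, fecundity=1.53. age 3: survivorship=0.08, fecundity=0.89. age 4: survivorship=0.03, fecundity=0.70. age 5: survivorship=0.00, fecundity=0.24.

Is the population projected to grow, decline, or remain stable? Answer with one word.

declining

R0 = Σ lx·mx = 0 + 0 + 0.2907 + 0.0712 + 0.021 + 0 = 0.3829
R0 < 1, so the population is declining.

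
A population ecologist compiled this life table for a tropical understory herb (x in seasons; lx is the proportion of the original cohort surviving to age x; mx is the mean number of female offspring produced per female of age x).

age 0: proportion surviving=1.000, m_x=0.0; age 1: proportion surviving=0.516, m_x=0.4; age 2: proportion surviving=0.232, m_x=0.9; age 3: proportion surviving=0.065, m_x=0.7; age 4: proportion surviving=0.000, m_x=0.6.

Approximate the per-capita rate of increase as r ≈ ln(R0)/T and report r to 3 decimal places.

R0 = Σ lx·mx = 0 + 0.2064 + 0.2088 + 0.0455 + 0 = 0.4607
Σ x·lx·mx = 0.7605; T = 0.7605/0.4607 = 1.65075…
r ≈ ln(R0)/T = ln(0.4607)/1.65075… = -0.46949… → -0.469

-0.469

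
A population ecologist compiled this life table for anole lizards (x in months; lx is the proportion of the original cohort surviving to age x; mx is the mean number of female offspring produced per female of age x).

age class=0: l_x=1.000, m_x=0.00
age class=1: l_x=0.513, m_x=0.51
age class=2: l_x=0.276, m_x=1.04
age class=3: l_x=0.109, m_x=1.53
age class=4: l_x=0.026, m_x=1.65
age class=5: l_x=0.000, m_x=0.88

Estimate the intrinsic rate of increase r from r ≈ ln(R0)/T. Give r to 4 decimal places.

R0 = Σ lx·mx = 0 + 0.26163 + 0.28704 + 0.16677 + 0.0429 + 0 = 0.75834
Σ x·lx·mx = 1.50762; T = 1.50762/0.75834 = 1.98805…
r ≈ ln(R0)/T = ln(0.75834)/1.98805… = -0.139143… → -0.1391

-0.1391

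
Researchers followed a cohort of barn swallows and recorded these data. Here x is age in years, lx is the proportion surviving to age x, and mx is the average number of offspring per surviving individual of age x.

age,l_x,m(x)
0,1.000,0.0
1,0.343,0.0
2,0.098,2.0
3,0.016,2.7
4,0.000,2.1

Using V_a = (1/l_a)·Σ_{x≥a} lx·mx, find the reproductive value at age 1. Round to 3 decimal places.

lx·mx for x ≥ 1: 0, 0.196, 0.0432, 0 → sum = 0.2392
V_1 = 0.2392 / l_1 = 0.2392 / 0.343 = 0.697376… → 0.697

0.697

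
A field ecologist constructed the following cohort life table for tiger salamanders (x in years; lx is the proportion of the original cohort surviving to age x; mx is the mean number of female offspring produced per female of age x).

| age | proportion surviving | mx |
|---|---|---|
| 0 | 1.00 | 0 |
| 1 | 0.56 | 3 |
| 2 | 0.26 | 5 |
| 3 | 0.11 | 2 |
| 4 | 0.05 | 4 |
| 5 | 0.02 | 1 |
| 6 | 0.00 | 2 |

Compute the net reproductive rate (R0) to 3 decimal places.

3.420

lx·mx by age: 0, 1.68, 1.3, 0.22, 0.2, 0.02, 0
R0 = Σ lx·mx = 3.42 → 3.420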